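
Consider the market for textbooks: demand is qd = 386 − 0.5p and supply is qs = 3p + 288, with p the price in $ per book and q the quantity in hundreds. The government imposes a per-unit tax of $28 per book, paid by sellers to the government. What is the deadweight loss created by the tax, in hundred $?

Before the tax: set 386 − 0.5p = 3p + 288 → p* = $28, q* = 372.
With the tax collected from sellers, supply shifts: qs = 3(p − 28) + 288.
Solving gives q = 360 with consumers paying $52 and sellers receiving $24 (the $28 wedge).
Quantity falls by |ΔQ| = |372 − 360| = 12.
DWL = ½ · t · |ΔQ| = ½ · 28 · 12 = $168.

Deadweight loss = $168 hundred.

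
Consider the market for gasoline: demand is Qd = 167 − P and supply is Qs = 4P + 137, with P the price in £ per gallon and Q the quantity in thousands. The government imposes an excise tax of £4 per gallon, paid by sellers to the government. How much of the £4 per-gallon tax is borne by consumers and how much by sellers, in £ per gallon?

Consumers bear £3.2 per gallon; sellers bear £0.8 per gallon.

Without the tax, 167 − P = 4P + 137 gives 5P = 30, so P* = £6 and Q* = 161.
With the tax collected from sellers, supply shifts: Qs = 4(P − 4) + 137.
Solving gives Q = 157.8 with consumers paying £9.2 and sellers receiving £5.2 (the £4 wedge).
Burden on consumers: £3.2; on sellers: £0.8. (They sum to £4.)
The less price-elastic side of the market bears the larger share of a per-unit tax.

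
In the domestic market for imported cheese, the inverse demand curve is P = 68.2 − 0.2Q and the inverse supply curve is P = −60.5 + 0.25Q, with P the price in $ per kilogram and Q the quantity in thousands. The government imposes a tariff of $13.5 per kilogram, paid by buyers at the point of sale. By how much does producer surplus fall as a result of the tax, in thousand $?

Producer surplus falls by $2032.5 thousand.

Rewrite in direct form: Qd = 341 − 5P and Qs = 4P + 242.
Before the tax: set 341 − 5P = 4P + 242 → P* = $11, Q* = 286.
With the tax collected from buyers, demand (in seller-price terms) shifts: Qd = 341 − 5(P + 13.5).
Solving gives Q = 256 with buyers paying $17 and suppliers receiving $3.5 (the $13.5 wedge).
ΔPS is the trapezoid between Q = 256 and Q = 286 of height $7.5: ½ · (286 + 256) · 7.5 = $2032.5.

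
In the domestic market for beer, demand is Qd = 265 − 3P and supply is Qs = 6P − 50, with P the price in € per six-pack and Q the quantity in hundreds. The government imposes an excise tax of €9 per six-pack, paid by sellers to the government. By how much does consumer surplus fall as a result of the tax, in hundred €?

Consumer surplus falls by €906 hundred.

Without the tax, 265 − 3P = 6P − 50 gives 9P = 315, so P* = €35 and Q* = 160.
With the tax collected from sellers, supply shifts: Qs = 6(P − 9) − 50.
New equilibrium: consumers pay €41, sellers receive €32, Q = 142. (Wedge: Pb − Ps = 9.)
ΔCS is the trapezoid between Q = 142 and Q = 160 of height €6: ½ · (160 + 142) · 6 = €906.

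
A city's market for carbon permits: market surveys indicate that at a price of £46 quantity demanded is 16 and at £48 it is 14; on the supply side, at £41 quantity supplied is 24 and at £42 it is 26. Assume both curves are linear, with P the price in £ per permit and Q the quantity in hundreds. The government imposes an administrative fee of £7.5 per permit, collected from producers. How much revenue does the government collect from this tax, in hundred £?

Demand slope: (14 − 16)/(48 − 46) = -1, so Qd = 62 − P.
Supply slope: (26 − 24)/(42 − 41) = 2, so Qs = 2P − 58.
Without the tax, 62 − P = 2P − 58 gives 3P = 120, so P* = £40 and Q* = 22.
With the tax collected from producers, supply shifts: Qs = 2(P − 7.5) − 58.
New equilibrium: consumers pay £45, producers receive £37.5, Q = 17. (Wedge: Pb − Ps = 7.5.)
Revenue = t · Q = 7.5 · 17 = £127.5.

Tax revenue = £127.5 hundred.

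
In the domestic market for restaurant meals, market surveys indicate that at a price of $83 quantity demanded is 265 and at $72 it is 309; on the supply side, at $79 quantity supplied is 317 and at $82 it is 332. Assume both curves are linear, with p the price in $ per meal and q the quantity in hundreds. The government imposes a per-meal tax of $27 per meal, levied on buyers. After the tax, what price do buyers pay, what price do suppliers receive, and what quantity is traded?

Buyers pay $90; suppliers receive $63; quantity = 237.

Demand slope: (309 − 265)/(72 − 83) = -4, so qd = 597 − 4p.
Supply slope: (332 − 317)/(82 − 79) = 5, so qs = 5p − 78.
Before the tax: set 597 − 4p = 5p − 78 → p* = $75, q* = 297.
With the tax collected from buyers, demand (in seller-price terms) shifts: qd = 597 − 4(p + 27).
New equilibrium: buyers pay $90, suppliers receive $63, q = 237. (Wedge: pb − ps = 27.)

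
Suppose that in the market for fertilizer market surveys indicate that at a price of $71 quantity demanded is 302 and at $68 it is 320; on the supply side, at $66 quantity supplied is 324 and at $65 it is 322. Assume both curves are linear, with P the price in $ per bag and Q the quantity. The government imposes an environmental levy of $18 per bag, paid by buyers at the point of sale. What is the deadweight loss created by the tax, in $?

Deadweight loss = $243.

Demand slope: (320 − 302)/(68 − 71) = -6, so Qd = 728 − 6P.
Supply slope: (322 − 324)/(65 − 66) = 2, so Qs = 2P + 192.
Before the tax: set 728 − 6P = 2P + 192 → P* = $67, Q* = 326.
With the tax collected from buyers, demand (in seller-price terms) shifts: Qd = 728 − 6(P + 18).
Solving gives Q = 299 with buyers paying $71.5 and suppliers receiving $53.5 (the $18 wedge).
Quantity falls by |ΔQ| = |326 − 299| = 27.
DWL = ½ · t · |ΔQ| = ½ · 18 · 27 = $243.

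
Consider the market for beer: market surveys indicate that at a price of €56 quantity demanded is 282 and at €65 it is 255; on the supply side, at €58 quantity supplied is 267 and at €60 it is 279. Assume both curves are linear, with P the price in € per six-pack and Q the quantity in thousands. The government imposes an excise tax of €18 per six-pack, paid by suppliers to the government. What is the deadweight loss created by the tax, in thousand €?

Demand slope: (255 − 282)/(65 − 56) = -3, so Qd = 450 − 3P.
Supply slope: (279 − 267)/(60 − 58) = 6, so Qs = 6P − 81.
Without the tax, 450 − 3P = 6P − 81 gives 9P = 531, so P* = €59 and Q* = 273.
With the tax collected from suppliers, supply shifts: Qs = 6(P − 18) − 81.
Solving gives Q = 237 with buyers paying €71 and suppliers receiving €53 (the €18 wedge).
Quantity falls by |ΔQ| = |273 − 237| = 36.
DWL = ½ · t · |ΔQ| = ½ · 18 · 36 = €324.

Deadweight loss = €324 thousand.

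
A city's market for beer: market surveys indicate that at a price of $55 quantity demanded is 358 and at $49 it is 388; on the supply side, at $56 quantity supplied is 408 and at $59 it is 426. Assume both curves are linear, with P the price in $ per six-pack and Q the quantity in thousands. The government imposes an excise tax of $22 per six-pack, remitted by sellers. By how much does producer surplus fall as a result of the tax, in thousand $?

Producer surplus falls by $3480 thousand.

Demand slope: (388 − 358)/(49 − 55) = -5, so Qd = 633 − 5P.
Supply slope: (426 − 408)/(59 − 56) = 6, so Qs = 6P + 72.
Without the tax, 633 − 5P = 6P + 72 gives 11P = 561, so P* = $51 and Q* = 378.
With the tax collected from sellers, supply shifts: Qs = 6(P − 22) + 72.
New equilibrium: buyers pay $63, sellers receive $41, Q = 318. (Wedge: Pb − Ps = 22.)
ΔPS is the trapezoid between Q = 318 and Q = 378 of height $10: ½ · (378 + 318) · 10 = $3480.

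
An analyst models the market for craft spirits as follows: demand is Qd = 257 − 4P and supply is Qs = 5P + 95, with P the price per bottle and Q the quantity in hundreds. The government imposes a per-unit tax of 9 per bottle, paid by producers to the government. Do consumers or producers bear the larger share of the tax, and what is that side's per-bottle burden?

Consumers bear the larger share: 5 per bottle.

Without the tax, 257 − 4P = 5P + 95 gives 9P = 162, so P* = 18 and Q* = 185.
With the tax collected from producers, supply shifts: Qs = 5(P − 9) + 95.
Solving gives Q = 165 with consumers paying 23 and producers receiving 14 (the 9 wedge).
Per-bottle burden: consumers 5, producers 4.
Consumers take the larger share because demand is less price-elastic here (demand slope 4 vs supply slope 5).
The less price-elastic side of the market bears the larger share of a per-unit tax.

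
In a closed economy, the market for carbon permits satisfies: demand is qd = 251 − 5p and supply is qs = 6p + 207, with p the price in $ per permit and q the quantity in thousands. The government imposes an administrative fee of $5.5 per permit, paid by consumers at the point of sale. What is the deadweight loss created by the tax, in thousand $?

Without the tax, 251 − 5p = 6p + 207 gives 11p = 44, so p* = $4 and q* = 231.
With the tax collected from consumers, demand (in seller-price terms) shifts: qd = 251 − 5(p + 5.5).
Solving gives q = 216 with consumers paying $7 and producers receiving $1.5 (the $5.5 wedge).
Quantity falls by |ΔQ| = |231 − 216| = 15.
DWL = ½ · t · |ΔQ| = ½ · 5.5 · 15 = $41.25.

Deadweight loss = $41.25 thousand.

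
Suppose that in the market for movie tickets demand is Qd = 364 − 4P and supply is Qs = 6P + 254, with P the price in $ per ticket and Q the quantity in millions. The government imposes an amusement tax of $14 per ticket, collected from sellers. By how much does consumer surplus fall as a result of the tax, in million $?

Consumer surplus falls by $2546.88 million.

Without the tax, 364 − 4P = 6P + 254 gives 10P = 110, so P* = $11 and Q* = 320.
With the tax collected from sellers, supply shifts: Qs = 6(P − 14) + 254.
New equilibrium: buyers pay $19.4, sellers receive $5.4, Q = 286.4. (Wedge: Pb − Ps = 14.)
ΔCS is the trapezoid between Q = 286.4 and Q = 320 of height $8.4: ½ · (320 + 286.4) · 8.4 = $2546.88.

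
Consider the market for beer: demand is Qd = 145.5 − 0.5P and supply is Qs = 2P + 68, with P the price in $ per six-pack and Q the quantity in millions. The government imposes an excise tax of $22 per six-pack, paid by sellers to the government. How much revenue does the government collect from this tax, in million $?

Without the tax, 145.5 − 0.5P = 2P + 68 gives 2.5P = 77.5, so P* = $31 and Q* = 130.
With the tax collected from sellers, supply shifts: Qs = 2(P − 22) + 68.
Solving gives Q = 121.2 with consumers paying $48.6 and sellers receiving $26.6 (the $22 wedge).
Revenue = t · Q = 22 · 121.2 = $2666.4.

Tax revenue = $2666.4 million.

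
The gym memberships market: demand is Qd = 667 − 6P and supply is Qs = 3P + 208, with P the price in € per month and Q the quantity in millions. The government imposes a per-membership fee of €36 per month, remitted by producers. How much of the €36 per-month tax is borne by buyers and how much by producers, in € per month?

Buyers bear €12 per month; producers bear €24 per month.

Without the tax, 667 − 6P = 3P + 208 gives 9P = 459, so P* = €51 and Q* = 361.
With the tax collected from producers, supply shifts: Qs = 3(P − 36) + 208.
New equilibrium: buyers pay €63, producers receive €27, Q = 289. (Wedge: Pb − Ps = 36.)
Burden on buyers: €12; on producers: €24. (They sum to €36.)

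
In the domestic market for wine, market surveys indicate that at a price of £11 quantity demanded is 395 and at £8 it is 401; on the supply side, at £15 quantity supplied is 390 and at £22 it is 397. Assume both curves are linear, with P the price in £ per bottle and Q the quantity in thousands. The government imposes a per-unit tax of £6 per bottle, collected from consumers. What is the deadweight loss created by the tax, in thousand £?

Deadweight loss = £12 thousand.

Demand slope: (401 − 395)/(8 − 11) = -2, so Qd = 417 − 2P.
Supply slope: (397 − 390)/(22 − 15) = 1, so Qs = P + 375.
Before the tax: set 417 − 2P = P + 375 → P* = £14, Q* = 389.
With the tax collected from consumers, demand (in seller-price terms) shifts: Qd = 417 − 2(P + 6).
New equilibrium: consumers pay £16, sellers receive £10, Q = 385. (Wedge: Pb − Ps = 6.)
Quantity falls by |ΔQ| = |389 − 385| = 4.
DWL = ½ · t · |ΔQ| = ½ · 6 · 4 = £12.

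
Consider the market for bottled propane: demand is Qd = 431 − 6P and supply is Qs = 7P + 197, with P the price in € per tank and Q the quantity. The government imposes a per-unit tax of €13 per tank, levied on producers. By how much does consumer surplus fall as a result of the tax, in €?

Consumer surplus falls by €2114.

Before the tax: set 431 − 6P = 7P + 197 → P* = €18, Q* = 323.
With the tax collected from producers, supply shifts: Qs = 7(P − 13) + 197.
Solving gives Q = 281 with buyers paying €25 and producers receiving €12 (the €13 wedge).
ΔCS is the trapezoid between Q = 281 and Q = 323 of height €7: ½ · (323 + 281) · 7 = €2114.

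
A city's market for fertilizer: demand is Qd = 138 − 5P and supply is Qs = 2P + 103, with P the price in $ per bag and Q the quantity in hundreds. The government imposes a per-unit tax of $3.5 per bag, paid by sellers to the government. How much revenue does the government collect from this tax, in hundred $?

Tax revenue = $378 hundred.

Before the tax: set 138 − 5P = 2P + 103 → P* = $5, Q* = 113.
With the tax collected from sellers, supply shifts: Qs = 2(P − 3.5) + 103.
Solving gives Q = 108 with consumers paying $6 and sellers receiving $2.5 (the $3.5 wedge).
Revenue = t · Q = 3.5 · 108 = $378.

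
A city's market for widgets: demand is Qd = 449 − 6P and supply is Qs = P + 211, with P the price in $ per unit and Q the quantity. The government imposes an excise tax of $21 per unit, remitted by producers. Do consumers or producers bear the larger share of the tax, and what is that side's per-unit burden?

Without the tax, 449 − 6P = P + 211 gives 7P = 238, so P* = $34 and Q* = 245.
With the tax collected from producers, supply shifts: Qs = (P − 21) + 211.
New equilibrium: consumers pay $37, producers receive $16, Q = 227. (Wedge: Pb − Ps = 21.)
Per-unit burden: consumers $3, producers $18.
Producers take the larger share because supply is less price-elastic here (demand slope 6 vs supply slope 1).
The less price-elastic side of the market bears the larger share of a per-unit tax.

Producers bear the larger share: $18 per unit.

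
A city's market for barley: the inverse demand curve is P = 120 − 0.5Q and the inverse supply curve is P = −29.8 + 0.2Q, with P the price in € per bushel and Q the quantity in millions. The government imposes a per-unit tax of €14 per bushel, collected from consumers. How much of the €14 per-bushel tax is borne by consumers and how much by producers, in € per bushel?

Consumers bear €10 per bushel; producers bear €4 per bushel.

Rewrite in direct form: Qd = 240 − 2P and Qs = 5P + 149.
Without the tax, 240 − 2P = 5P + 149 gives 7P = 91, so P* = €13 and Q* = 214.
With the tax collected from consumers, demand (in seller-price terms) shifts: Qd = 240 − 2(P + 14).
New equilibrium: consumers pay €23, producers receive €9, Q = 194. (Wedge: Pb − Ps = 14.)
Burden on consumers: €10; on producers: €4. (They sum to €14.)
The less price-elastic side of the market bears the larger share of a per-unit tax.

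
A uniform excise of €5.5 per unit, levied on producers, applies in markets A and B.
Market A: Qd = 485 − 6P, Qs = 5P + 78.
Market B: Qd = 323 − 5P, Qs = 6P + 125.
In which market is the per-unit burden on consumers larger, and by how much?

Market B, by €0.5.

Market A: pre-tax P* = €37, Q* = 263; post-tax Q = 248; per-unit burden on consumers = €2.5.
Market B: pre-tax P* = €18, Q* = 233; post-tax Q = 218; per-unit burden on consumers = €3.
Difference: €2.5 vs €3 → market B is larger by €0.5.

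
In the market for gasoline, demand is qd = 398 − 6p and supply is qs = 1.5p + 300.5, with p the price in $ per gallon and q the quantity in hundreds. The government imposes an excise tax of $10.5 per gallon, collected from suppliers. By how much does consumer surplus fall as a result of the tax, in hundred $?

Without the tax, 398 − 6p = 1.5p + 300.5 gives 7.5p = 97.5, so p* = $13 and q* = 320.
With the tax collected from suppliers, supply shifts: qs = 1.5(p − 10.5) + 300.5.
New equilibrium: consumers pay $15.1, suppliers receive $4.6, q = 307.4. (Wedge: pb − ps = 10.5.)
ΔCS is the trapezoid between Q = 307.4 and Q = 320 of height $2.1: ½ · (320 + 307.4) · 2.1 = $658.77.

Consumer surplus falls by $658.77 hundred.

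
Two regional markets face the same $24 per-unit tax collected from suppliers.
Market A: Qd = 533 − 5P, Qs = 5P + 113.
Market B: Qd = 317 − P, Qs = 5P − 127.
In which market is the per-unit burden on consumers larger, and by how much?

Market B, by $8.

Market A: pre-tax P* = $42, Q* = 323; post-tax Q = 263; per-unit burden on consumers = $12.
Market B: pre-tax P* = $74, Q* = 243; post-tax Q = 223; per-unit burden on consumers = $20.
Difference: $12 vs $20 → market B is larger by $8.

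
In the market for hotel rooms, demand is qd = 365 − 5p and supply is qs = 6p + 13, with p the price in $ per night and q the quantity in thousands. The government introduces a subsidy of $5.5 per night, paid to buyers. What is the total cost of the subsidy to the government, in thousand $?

Government outlay = $1210 thousand.

Before the subsidy: set 365 − 5p = 6p + 13 → p* = $32, q* = 205.
With a per-unit subsidy paid to buyers, each effectively pays p − 5.5, so demand becomes qd = 365 − 5(p − 5.5).
Solving gives q = 220 with buyers paying $29 and producers receiving $34.5 (the $5.5 wedge).
Outlay = t · Q = 5.5 · 220 = $1210.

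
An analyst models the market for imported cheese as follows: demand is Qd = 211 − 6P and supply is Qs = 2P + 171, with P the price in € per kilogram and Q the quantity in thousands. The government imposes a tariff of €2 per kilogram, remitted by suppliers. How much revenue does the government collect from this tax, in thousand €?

Without the tax, 211 − 6P = 2P + 171 gives 8P = 40, so P* = €5 and Q* = 181.
With the tax collected from suppliers, supply shifts: Qs = 2(P − 2) + 171.
Solving gives Q = 178 with consumers paying €5.5 and suppliers receiving €3.5 (the €2 wedge).
Revenue = t · Q = 2 · 178 = €356.

Tax revenue = €356 thousand.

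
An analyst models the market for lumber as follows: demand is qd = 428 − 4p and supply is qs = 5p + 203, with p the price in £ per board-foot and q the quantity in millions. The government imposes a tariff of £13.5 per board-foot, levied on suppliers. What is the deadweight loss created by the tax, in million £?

Deadweight loss = £202.5 million.

Without the tax, 428 − 4p = 5p + 203 gives 9p = 225, so p* = £25 and q* = 328.
With the tax collected from suppliers, supply shifts: qs = 5(p − 13.5) + 203.
New equilibrium: consumers pay £32.5, suppliers receive £19, q = 298. (Wedge: pb − ps = 13.5.)
Quantity falls by |ΔQ| = |328 − 298| = 30.
DWL = ½ · t · |ΔQ| = ½ · 13.5 · 30 = £202.5.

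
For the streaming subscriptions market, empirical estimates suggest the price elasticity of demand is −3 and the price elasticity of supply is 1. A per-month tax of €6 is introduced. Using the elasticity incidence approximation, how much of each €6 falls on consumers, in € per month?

Incidence ratio: consumers' share ≈ εs / (εs + |εd|) = 1 / (1 + 3) = 0.25.
So consumers bear ≈ 0.25 × €6 = €1.5; sellers bear €4.5.

Consumers bear ≈ €1.5 per month.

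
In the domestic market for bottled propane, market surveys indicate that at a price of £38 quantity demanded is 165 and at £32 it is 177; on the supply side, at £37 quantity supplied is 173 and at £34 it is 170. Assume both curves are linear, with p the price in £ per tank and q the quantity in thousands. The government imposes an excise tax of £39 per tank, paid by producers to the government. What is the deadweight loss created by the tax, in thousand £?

Demand slope: (177 − 165)/(32 − 38) = -2, so qd = 241 − 2p.
Supply slope: (170 − 173)/(34 − 37) = 1, so qs = p + 136.
Without the tax, 241 − 2p = p + 136 gives 3p = 105, so p* = £35 and q* = 171.
With the tax collected from producers, supply shifts: qs = (p − 39) + 136.
New equilibrium: buyers pay £48, producers receive £9, q = 145. (Wedge: pb − ps = 39.)
Quantity falls by |ΔQ| = |171 − 145| = 26.
DWL = ½ · t · |ΔQ| = ½ · 39 · 26 = £507.

Deadweight loss = £507 thousand.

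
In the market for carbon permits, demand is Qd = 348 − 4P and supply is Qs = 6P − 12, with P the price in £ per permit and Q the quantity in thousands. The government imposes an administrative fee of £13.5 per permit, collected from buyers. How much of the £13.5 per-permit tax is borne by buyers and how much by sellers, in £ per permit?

Buyers bear £8.1 per permit; sellers bear £5.4 per permit.

Without the tax, 348 − 4P = 6P − 12 gives 10P = 360, so P* = £36 and Q* = 204.
With the tax collected from buyers, demand (in seller-price terms) shifts: Qd = 348 − 4(P + 13.5).
Solving gives Q = 171.6 with buyers paying £44.1 and sellers receiving £30.6 (the £13.5 wedge).
Burden on buyers: £8.1; on sellers: £5.4. (They sum to £13.5.)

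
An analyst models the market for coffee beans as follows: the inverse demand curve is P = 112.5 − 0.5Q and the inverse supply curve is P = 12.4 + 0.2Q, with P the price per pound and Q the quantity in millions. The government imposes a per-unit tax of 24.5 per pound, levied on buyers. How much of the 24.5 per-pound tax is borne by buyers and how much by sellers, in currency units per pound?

Inverting to Q(P) form: Qd = 225 − 2P; Qs = 5P − 62.
Before the tax: set 225 − 2P = 5P − 62 → P* = 41, Q* = 143.
With the tax collected from buyers, demand (in seller-price terms) shifts: Qd = 225 − 2(P + 24.5).
Solving gives Q = 108 with buyers paying 58.5 and sellers receiving 34 (the 24.5 wedge).
Burden on buyers: 17.5; on sellers: 7. (They sum to 24.5.)
The less price-elastic side of the market bears the larger share of a per-unit tax.

Buyers bear 17.5 per pound; sellers bear 7 per pound.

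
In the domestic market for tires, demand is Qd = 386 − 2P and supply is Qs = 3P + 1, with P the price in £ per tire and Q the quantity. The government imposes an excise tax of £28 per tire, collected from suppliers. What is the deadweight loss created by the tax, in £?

Deadweight loss = £470.4.

Without the tax, 386 − 2P = 3P + 1 gives 5P = 385, so P* = £77 and Q* = 232.
With the tax collected from suppliers, supply shifts: Qs = 3(P − 28) + 1.
Solving gives Q = 198.4 with consumers paying £93.8 and suppliers receiving £65.8 (the £28 wedge).
Quantity falls by |ΔQ| = |232 − 198.4| = 33.6.
DWL = ½ · t · |ΔQ| = ½ · 28 · 33.6 = £470.4.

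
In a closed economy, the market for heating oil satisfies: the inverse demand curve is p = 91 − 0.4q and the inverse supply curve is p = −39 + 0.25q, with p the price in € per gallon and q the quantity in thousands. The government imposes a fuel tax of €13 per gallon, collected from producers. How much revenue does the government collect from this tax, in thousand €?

Inverting to q(p) form: qd = 227.5 − 2.5p; qs = 4p + 156.
Without the tax, 227.5 − 2.5p = 4p + 156 gives 6.5p = 71.5, so p* = €11 and q* = 200.
With the tax collected from producers, supply shifts: qs = 4(p − 13) + 156.
New equilibrium: buyers pay €19, producers receive €6, q = 180. (Wedge: pb − ps = 13.)
Revenue = t · Q = 13 · 180 = €2340.

Tax revenue = €2340 thousand.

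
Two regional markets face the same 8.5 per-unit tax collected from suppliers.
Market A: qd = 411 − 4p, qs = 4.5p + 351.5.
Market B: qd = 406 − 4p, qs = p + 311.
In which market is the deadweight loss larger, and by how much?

Market A, by 47.6.

Market A: pre-tax p* = 7, q* = 383; post-tax q = 365; deadweight loss = 76.5.
Market B: pre-tax p* = 19, q* = 330; post-tax q = 323.2; deadweight loss = 28.9.
Difference: 76.5 vs 28.9 → market A is larger by 47.6.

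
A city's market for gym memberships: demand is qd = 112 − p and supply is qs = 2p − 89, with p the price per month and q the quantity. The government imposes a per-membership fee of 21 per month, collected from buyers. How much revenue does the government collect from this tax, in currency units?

Without the tax, 112 − p = 2p − 89 gives 3p = 201, so p* = 67 and q* = 45.
With the tax collected from buyers, demand (in seller-price terms) shifts: qd = 112 − (p + 21).
New equilibrium: buyers pay 81, suppliers receive 60, q = 31. (Wedge: pb − ps = 21.)
Revenue = t · Q = 21 · 31 = 651.

Tax revenue = 651.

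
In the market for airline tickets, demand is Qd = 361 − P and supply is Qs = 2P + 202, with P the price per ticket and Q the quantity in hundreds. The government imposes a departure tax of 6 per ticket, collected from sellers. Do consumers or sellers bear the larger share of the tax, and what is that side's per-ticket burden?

Without the tax, 361 − P = 2P + 202 gives 3P = 159, so P* = 53 and Q* = 308.
With the tax collected from sellers, supply shifts: Qs = 2(P − 6) + 202.
New equilibrium: consumers pay 57, sellers receive 51, Q = 304. (Wedge: Pb − Ps = 6.)
Per-ticket burden: consumers 4, sellers 2.
Consumers take the larger share because demand is less price-elastic here (demand slope 1 vs supply slope 2).

Consumers bear the larger share: 4 per ticket.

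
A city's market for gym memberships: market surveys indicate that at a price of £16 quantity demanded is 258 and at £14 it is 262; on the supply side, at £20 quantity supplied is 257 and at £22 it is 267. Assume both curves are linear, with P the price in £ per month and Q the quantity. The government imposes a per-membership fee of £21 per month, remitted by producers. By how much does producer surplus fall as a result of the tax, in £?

Demand slope: (262 − 258)/(14 − 16) = -2, so Qd = 290 − 2P.
Supply slope: (267 − 257)/(22 − 20) = 5, so Qs = 5P + 157.
Before the tax: set 290 − 2P = 5P + 157 → P* = £19, Q* = 252.
With the tax collected from producers, supply shifts: Qs = 5(P − 21) + 157.
New equilibrium: consumers pay £34, producers receive £13, Q = 222. (Wedge: Pb − Ps = 21.)
ΔPS is the trapezoid between Q = 222 and Q = 252 of height £6: ½ · (252 + 222) · 6 = £1422.

Producer surplus falls by £1422.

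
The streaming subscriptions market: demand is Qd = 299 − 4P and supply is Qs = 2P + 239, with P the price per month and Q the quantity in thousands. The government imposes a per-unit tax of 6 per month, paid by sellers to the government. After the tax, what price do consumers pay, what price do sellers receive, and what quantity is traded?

Consumers pay 12; sellers receive 6; quantity = 251.

Before the tax: set 299 − 4P = 2P + 239 → P* = 10, Q* = 259.
With the tax collected from sellers, supply shifts: Qs = 2(P − 6) + 239.
Solving gives Q = 251 with consumers paying 12 and sellers receiving 6 (the 6 wedge).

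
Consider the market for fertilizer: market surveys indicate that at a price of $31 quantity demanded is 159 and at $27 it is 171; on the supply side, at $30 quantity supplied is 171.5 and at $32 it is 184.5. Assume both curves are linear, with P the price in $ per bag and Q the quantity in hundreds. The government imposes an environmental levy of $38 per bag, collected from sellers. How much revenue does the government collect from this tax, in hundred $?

Demand slope: (171 − 159)/(27 − 31) = -3, so Qd = 252 − 3P.
Supply slope: (184.5 − 171.5)/(32 − 30) = 6.5, so Qs = 6.5P − 23.5.
Before the tax: set 252 − 3P = 6.5P − 23.5 → P* = $29, Q* = 165.
With the tax collected from sellers, supply shifts: Qs = 6.5(P − 38) − 23.5.
Solving gives Q = 87 with consumers paying $55 and sellers receiving $17 (the $38 wedge).
Revenue = t · Q = 38 · 87 = $3306.

Tax revenue = $3306 hundred.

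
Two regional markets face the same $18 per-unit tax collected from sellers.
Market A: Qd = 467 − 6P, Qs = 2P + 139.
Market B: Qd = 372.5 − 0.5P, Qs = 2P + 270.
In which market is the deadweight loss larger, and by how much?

Market A: pre-tax P* = $41, Q* = 221; post-tax Q = 194; deadweight loss = $243.
Market B: pre-tax P* = $41, Q* = 352; post-tax Q = 344.8; deadweight loss = $64.8.
Difference: $243 vs $64.8 → market A is larger by $178.2.

Market A, by $178.2.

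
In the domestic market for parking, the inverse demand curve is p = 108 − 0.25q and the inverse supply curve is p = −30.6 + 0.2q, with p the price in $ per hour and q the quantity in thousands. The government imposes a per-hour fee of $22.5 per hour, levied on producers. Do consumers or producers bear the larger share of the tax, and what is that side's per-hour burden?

Consumers bear the larger share: $12.5 per hour.

Rewrite in direct form: qd = 432 − 4p and qs = 5p + 153.
Before the tax: set 432 − 4p = 5p + 153 → p* = $31, q* = 308.
With the tax collected from producers, supply shifts: qs = 5(p − 22.5) + 153.
Solving gives q = 258 with consumers paying $43.5 and producers receiving $21 (the $22.5 wedge).
Per-hour burden: consumers $12.5, producers $10.
Consumers take the larger share because demand is less price-elastic here (demand slope 4 vs supply slope 5).
The less price-elastic side of the market bears the larger share of a per-unit tax.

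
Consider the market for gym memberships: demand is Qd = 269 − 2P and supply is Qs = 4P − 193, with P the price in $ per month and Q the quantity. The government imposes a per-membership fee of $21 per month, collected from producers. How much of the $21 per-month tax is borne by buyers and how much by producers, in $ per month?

Without the tax, 269 − 2P = 4P − 193 gives 6P = 462, so P* = $77 and Q* = 115.
With the tax collected from producers, supply shifts: Qs = 4(P − 21) − 193.
Solving gives Q = 87 with buyers paying $91 and producers receiving $70 (the $21 wedge).
Burden on buyers: $14; on producers: $7. (They sum to $21.)

Buyers bear $14 per month; producers bear $7 per month.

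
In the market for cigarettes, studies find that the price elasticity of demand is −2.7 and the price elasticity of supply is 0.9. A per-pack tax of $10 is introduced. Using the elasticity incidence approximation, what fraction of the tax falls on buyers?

Buyers' share ≈ 0.25.

Incidence ratio: buyers' share ≈ εs / (εs + |εd|) = 0.9 / (0.9 + 2.7) = 0.25.
Supply is the less elastic side, so buyers bear the smaller share.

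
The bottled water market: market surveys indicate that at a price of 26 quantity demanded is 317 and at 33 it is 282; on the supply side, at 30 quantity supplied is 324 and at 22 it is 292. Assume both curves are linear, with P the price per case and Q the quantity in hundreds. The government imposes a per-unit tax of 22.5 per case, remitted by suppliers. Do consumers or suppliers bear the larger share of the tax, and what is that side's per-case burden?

Suppliers bear the larger share: 12.5 per case.

Demand slope: (282 − 317)/(33 − 26) = -5, so Qd = 447 − 5P.
Supply slope: (292 − 324)/(22 − 30) = 4, so Qs = 4P + 204.
Before the tax: set 447 − 5P = 4P + 204 → P* = 27, Q* = 312.
With the tax collected from suppliers, supply shifts: Qs = 4(P − 22.5) + 204.
Solving gives Q = 262 with consumers paying 37 and suppliers receiving 14.5 (the 22.5 wedge).
Per-case burden: consumers 10, suppliers 12.5.
Suppliers take the larger share because supply is less price-elastic here (demand slope 5 vs supply slope 4).
The less price-elastic side of the market bears the larger share of a per-unit tax.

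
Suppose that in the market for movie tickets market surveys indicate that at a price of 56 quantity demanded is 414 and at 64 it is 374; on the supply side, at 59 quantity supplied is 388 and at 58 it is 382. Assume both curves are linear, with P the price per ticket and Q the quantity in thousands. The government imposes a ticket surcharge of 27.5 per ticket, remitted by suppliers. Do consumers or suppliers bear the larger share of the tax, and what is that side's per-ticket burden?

Consumers bear the larger share: 15 per ticket.

Demand slope: (374 − 414)/(64 − 56) = -5, so Qd = 694 − 5P.
Supply slope: (382 − 388)/(58 − 59) = 6, so Qs = 6P + 34.
Without the tax, 694 − 5P = 6P + 34 gives 11P = 660, so P* = 60 and Q* = 394.
With the tax collected from suppliers, supply shifts: Qs = 6(P − 27.5) + 34.
Solving gives Q = 319 with consumers paying 75 and suppliers receiving 47.5 (the 27.5 wedge).
Per-ticket burden: consumers 15, suppliers 12.5.
Consumers take the larger share because demand is less price-elastic here (demand slope 5 vs supply slope 6).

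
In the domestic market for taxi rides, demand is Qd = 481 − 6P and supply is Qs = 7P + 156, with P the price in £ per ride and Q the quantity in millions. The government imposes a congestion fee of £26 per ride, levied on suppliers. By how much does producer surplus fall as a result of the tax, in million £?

Producer surplus falls by £3468 million.

Without the tax, 481 − 6P = 7P + 156 gives 13P = 325, so P* = £25 and Q* = 331.
With the tax collected from suppliers, supply shifts: Qs = 7(P − 26) + 156.
Solving gives Q = 247 with consumers paying £39 and suppliers receiving £13 (the £26 wedge).
ΔPS is the trapezoid between Q = 247 and Q = 331 of height £12: ½ · (331 + 247) · 12 = £3468.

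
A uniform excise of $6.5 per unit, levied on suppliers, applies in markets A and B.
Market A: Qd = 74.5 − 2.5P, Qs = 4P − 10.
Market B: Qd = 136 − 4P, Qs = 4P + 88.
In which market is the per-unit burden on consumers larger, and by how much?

Market A, by $0.75.

Market A: pre-tax P* = $13, Q* = 42; post-tax Q = 32; per-unit burden on consumers = $4.
Market B: pre-tax P* = $6, Q* = 112; post-tax Q = 99; per-unit burden on consumers = $3.25.
Difference: $4 vs $3.25 → market A is larger by $0.75.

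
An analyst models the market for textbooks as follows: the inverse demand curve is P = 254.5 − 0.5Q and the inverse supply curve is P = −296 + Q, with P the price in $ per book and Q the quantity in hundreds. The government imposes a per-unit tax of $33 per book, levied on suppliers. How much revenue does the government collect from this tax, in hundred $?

Tax revenue = $11385 hundred.

Rewrite in direct form: Qd = 509 − 2P and Qs = P + 296.
Before the tax: set 509 − 2P = P + 296 → P* = $71, Q* = 367.
With the tax collected from suppliers, supply shifts: Qs = (P − 33) + 296.
Solving gives Q = 345 with buyers paying $82 and suppliers receiving $49 (the $33 wedge).
Revenue = t · Q = 33 · 345 = $11385.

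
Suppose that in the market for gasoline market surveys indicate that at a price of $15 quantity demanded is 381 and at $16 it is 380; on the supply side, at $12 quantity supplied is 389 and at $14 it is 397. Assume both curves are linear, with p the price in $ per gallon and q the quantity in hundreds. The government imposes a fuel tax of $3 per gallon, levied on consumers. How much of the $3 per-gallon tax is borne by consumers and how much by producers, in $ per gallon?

Demand slope: (380 − 381)/(16 − 15) = -1, so qd = 396 − p.
Supply slope: (397 − 389)/(14 − 12) = 4, so qs = 4p + 341.
Before the tax: set 396 − p = 4p + 341 → p* = $11, q* = 385.
With the tax collected from consumers, demand (in seller-price terms) shifts: qd = 396 − (p + 3).
New equilibrium: consumers pay $13.4, producers receive $10.4, q = 382.6. (Wedge: pb − ps = 3.)
Burden on consumers: $2.4; on producers: $0.6. (They sum to $3.)

Consumers bear $2.4 per gallon; producers bear $0.6 per gallon.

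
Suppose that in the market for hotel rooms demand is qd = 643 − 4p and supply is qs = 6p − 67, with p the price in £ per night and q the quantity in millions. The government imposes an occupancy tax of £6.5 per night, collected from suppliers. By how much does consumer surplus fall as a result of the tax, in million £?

Consumer surplus falls by £1369.68 million.

Before the tax: set 643 − 4p = 6p − 67 → p* = £71, q* = 359.
With the tax collected from suppliers, supply shifts: qs = 6(p − 6.5) − 67.
New equilibrium: buyers pay £74.9, suppliers receive £68.4, q = 343.4. (Wedge: pb − ps = 6.5.)
ΔCS is the trapezoid between Q = 343.4 and Q = 359 of height £3.9: ½ · (359 + 343.4) · 3.9 = £1369.68.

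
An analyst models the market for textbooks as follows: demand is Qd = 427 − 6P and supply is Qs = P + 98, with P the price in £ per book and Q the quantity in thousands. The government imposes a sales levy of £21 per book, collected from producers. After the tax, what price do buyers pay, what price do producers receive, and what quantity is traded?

Buyers pay £50; producers receive £29; quantity = 127.

Before the tax: set 427 − 6P = P + 98 → P* = £47, Q* = 145.
With the tax collected from producers, supply shifts: Qs = (P − 21) + 98.
Solving gives Q = 127 with buyers paying £50 and producers receiving £29 (the £21 wedge).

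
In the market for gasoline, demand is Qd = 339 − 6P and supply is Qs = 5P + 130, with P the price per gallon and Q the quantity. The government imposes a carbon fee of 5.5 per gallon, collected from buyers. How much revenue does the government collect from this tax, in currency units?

Tax revenue = 1155.

Before the tax: set 339 − 6P = 5P + 130 → P* = 19, Q* = 225.
With the tax collected from buyers, demand (in seller-price terms) shifts: Qd = 339 − 6(P + 5.5).
Solving gives Q = 210 with buyers paying 21.5 and suppliers receiving 16 (the 5.5 wedge).
Revenue = t · Q = 5.5 · 210 = 1155.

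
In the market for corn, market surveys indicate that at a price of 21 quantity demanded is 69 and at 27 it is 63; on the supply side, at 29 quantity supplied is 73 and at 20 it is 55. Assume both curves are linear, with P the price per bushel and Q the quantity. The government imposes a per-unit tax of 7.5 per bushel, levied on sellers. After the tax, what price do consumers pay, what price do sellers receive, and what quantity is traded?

Demand slope: (63 − 69)/(27 − 21) = -1, so Qd = 90 − P.
Supply slope: (55 − 73)/(20 − 29) = 2, so Qs = 2P + 15.
Without the tax, 90 − P = 2P + 15 gives 3P = 75, so P* = 25 and Q* = 65.
With the tax collected from sellers, supply shifts: Qs = 2(P − 7.5) + 15.
Solving gives Q = 60 with consumers paying 30 and sellers receiving 22.5 (the 7.5 wedge).
The less price-elastic side of the market bears the larger share of a per-unit tax.

Consumers pay 30; sellers receive 22.5; quantity = 60.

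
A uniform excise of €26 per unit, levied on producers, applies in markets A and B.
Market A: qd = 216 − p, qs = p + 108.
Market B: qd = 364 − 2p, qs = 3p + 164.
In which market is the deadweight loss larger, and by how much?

Market B, by €236.6.

Market A: pre-tax p* = €54, q* = 162; post-tax q = 149; deadweight loss = €169.
Market B: pre-tax p* = €40, q* = 284; post-tax q = 252.8; deadweight loss = €405.6.
Difference: €169 vs €405.6 → market B is larger by €236.6.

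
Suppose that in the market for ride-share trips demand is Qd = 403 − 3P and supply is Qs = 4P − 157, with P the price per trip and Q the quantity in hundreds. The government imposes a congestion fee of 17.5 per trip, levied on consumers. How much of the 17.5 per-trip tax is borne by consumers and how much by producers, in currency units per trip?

Without the tax, 403 − 3P = 4P − 157 gives 7P = 560, so P* = 80 and Q* = 163.
With the tax collected from consumers, demand (in seller-price terms) shifts: Qd = 403 − 3(P + 17.5).
New equilibrium: consumers pay 90, producers receive 72.5, Q = 133. (Wedge: Pb − Ps = 17.5.)
Burden on consumers: 10; on producers: 7.5. (They sum to 17.5.)

Consumers bear 10 per trip; producers bear 7.5 per trip.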